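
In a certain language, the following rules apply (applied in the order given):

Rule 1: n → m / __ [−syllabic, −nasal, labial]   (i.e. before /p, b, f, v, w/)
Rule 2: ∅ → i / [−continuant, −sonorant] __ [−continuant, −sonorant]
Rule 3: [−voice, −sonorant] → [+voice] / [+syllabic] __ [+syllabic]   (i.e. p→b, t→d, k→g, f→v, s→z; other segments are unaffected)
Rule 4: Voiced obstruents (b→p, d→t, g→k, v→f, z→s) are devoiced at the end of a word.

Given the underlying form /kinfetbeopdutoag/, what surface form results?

kimfedibeobidudoak

Rule 1 (nasal place assimilation): /n/ precedes the labial consonant /f/, so it assimilates in place to [m]. /kinfetbeopdutoag/ → kimfetbeopdutoag.
Rule 2 (stop-cluster i-epenthesis): /t/ and /b/ form a stop–stop cluster, so [i] is inserted between them. /p/ and /d/ form a stop–stop cluster, so [i] is inserted between them. /kimfetbeopdutoag/ → kimfetibeopidutoag.
Rule 3 (intervocalic voicing): /t/ is a voiceless obstruent between vowels /e/ and /i/, so it voices to [d]. /p/ is a voiceless obstruent between vowels /o/ and /i/, so it voices to [b]. /t/ is a voiceless obstruent between vowels /u/ and /o/, so it voices to [d]. /kimfetibeopidutoag/ → kimfedibeobidudoag.
Rule 4 (final devoicing): /g/ is a voiced obstruent in word-final position, so it devoices to [k]. /kimfedibeobidudoag/ → kimfedibeobidudoak.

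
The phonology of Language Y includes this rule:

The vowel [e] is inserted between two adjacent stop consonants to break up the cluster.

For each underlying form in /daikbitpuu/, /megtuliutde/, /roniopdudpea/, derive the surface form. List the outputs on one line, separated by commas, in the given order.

/daikbitpuu/: /k/ and /b/ form a stop–stop cluster, so [e] is inserted between them. /t/ and /p/ form a stop–stop cluster, so [e] is inserted between them. → [daikebitepuu].
/megtuliutde/: /g/ and /t/ form a stop–stop cluster, so [e] is inserted between them. /t/ and /d/ form a stop–stop cluster, so [e] is inserted between them. → [megetuliutede].
/roniopdudpea/: /p/ and /d/ form a stop–stop cluster, so [e] is inserted between them. /d/ and /p/ form a stop–stop cluster, so [e] is inserted between them. → [roniopedudepea].

daikebitepuu, megetuliutede, roniopedudepea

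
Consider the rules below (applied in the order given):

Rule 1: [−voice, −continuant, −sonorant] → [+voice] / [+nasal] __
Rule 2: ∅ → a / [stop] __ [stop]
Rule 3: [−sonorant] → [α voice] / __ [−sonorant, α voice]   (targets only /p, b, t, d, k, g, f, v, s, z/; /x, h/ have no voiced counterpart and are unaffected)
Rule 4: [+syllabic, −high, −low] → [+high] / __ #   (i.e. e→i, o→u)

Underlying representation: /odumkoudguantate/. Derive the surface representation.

odumgoudaguandati

Rule 1 (post-nasal voicing): /k/ is a voiceless stop immediately after the nasal /m/, so it voices to [g]. /t/ is a voiceless stop immediately after the nasal /n/, so it voices to [d]. /odumkoudguantate/ → odumgoudguandate.
Rule 2 (stop-cluster a-epenthesis): /d/ and /g/ form a stop–stop cluster, so [a] is inserted between them. /odumgoudguandate/ → odumgoudaguandate.
Rule 3 (regressive voicing assimilation): no segment meets the environment; /odumgoudaguandate/ is unchanged.
Rule 4 (final vowel raising): /e/ is a mid vowel in word-final position, so it raises to [i]. /odumgoudaguandate/ → odumgoudaguandati.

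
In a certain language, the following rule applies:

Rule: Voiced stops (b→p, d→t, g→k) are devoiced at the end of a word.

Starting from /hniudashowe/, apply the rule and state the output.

hniudashowe

No segment of /hniudashowe/ meets the structural description of the rule, so the form surfaces unchanged.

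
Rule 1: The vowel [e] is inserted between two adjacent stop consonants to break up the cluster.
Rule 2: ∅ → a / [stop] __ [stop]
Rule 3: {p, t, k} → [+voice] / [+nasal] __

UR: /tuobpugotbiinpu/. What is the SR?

tuobepugotebiinbu

Rule 1 (stop-cluster e-epenthesis): /b/ and /p/ form a stop–stop cluster, so [e] is inserted between them. /t/ and /b/ form a stop–stop cluster, so [e] is inserted between them. /tuobpugotbiinpu/ → tuobepugotebiinpu.
Rule 2 (stop-cluster a-epenthesis): no segment meets the environment; /tuobepugotebiinpu/ is unchanged.
Rule 3 (post-nasal voicing): /p/ is a voiceless stop immediately after the nasal /n/, so it voices to [b]. /tuobepugotebiinpu/ → tuobepugotebiinbu.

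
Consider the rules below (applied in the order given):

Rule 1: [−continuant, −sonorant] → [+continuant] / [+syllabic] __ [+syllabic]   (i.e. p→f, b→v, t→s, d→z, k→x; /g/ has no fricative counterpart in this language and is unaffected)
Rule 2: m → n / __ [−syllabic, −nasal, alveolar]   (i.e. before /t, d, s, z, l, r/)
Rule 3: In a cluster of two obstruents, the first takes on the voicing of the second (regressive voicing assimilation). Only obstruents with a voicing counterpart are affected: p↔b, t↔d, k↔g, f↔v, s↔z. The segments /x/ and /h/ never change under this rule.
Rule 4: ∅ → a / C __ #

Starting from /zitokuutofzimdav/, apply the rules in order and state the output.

Rule 1 (intervocalic spirantization): /t/ is a stop between vowels /i/ and /o/, so it spirantizes to the fricative [s]. /k/ is a stop between vowels /o/ and /u/, so it spirantizes to the fricative [x]. /t/ is a stop between vowels /u/ and /o/, so it spirantizes to the fricative [s]. /zitokuutofzimdav/ → zisoxuusofzimdav.
Rule 2 (nasal place assimilation): /m/ precedes the alveolar consonant /d/, so it assimilates in place to [n]. /zisoxuusofzimdav/ → zisoxuusofzindav.
Rule 3 (regressive voicing assimilation): /f/ precedes the voiced obstruent /z/, so it voices to [v] by assimilation. /zisoxuusofzindav/ → zisoxuusovzindav.
Rule 4 (final a-epenthesis): the form ends in the consonant /v/, so [a] is inserted word-finally. /zisoxuusovzindav/ → zisoxuusovzindava.

zisoxuusovzindava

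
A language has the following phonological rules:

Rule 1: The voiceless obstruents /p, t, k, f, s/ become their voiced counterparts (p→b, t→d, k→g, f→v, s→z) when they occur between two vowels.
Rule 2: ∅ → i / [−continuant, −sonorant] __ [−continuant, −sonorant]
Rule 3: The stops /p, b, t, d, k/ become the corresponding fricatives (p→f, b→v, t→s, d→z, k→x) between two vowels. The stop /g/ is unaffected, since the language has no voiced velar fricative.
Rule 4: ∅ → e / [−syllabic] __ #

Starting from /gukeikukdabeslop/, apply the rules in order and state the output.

gugeiguxizaveslope

Rule 1 (intervocalic voicing): /k/ is a voiceless obstruent between vowels /u/ and /e/, so it voices to [g]. /k/ is a voiceless obstruent between vowels /i/ and /u/, so it voices to [g]. /gukeikukdabeslop/ → gugeigukdabeslop.
Rule 2 (stop-cluster i-epenthesis): /k/ and /d/ form a stop–stop cluster, so [i] is inserted between them. /gugeigukdabeslop/ → gugeigukidabeslop.
Rule 3 (intervocalic spirantization): /k/ is a stop between vowels /u/ and /i/, so it spirantizes to the fricative [x]. /d/ is a stop between vowels /i/ and /a/, so it spirantizes to the fricative [z]. /b/ is a stop between vowels /a/ and /e/, so it spirantizes to the fricative [v]. /gugeigukidabeslop/ → gugeiguxizaveslop.
Rule 4 (final e-epenthesis): the form ends in the consonant /p/, so [e] is inserted word-finally. /gugeiguxizaveslop/ → gugeiguxizaveslope.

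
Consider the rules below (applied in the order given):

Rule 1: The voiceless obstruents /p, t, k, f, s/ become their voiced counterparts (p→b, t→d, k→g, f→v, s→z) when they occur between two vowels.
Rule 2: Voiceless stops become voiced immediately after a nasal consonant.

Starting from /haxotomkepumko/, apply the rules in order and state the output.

Rule 1 (intervocalic voicing): /t/ is a voiceless obstruent between vowels /o/ and /o/, so it voices to [d]. /p/ is a voiceless obstruent between vowels /e/ and /u/, so it voices to [b]. /haxotomkepumko/ → haxodomkebumko.
Rule 2 (post-nasal voicing): /k/ is a voiceless stop immediately after the nasal /m/, so it voices to [g]. /k/ is a voiceless stop immediately after the nasal /m/, so it voices to [g]. /haxodomkebumko/ → haxodomgebumgo.

haxodomgebumgo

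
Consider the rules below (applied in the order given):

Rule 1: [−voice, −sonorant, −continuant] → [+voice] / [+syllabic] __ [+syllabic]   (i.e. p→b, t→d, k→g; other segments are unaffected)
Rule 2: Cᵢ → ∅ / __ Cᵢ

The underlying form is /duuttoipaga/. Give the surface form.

Rule 1 (intervocalic voicing): /p/ is a voiceless stop between vowels /i/ and /a/, so it voices to [b]. /duuttoipaga/ → duuttoibaga.
Rule 2 (degemination): /tt/ is a geminate; the first /t/ deletes. /duuttoibaga/ → duutoibaga.

duutoibaga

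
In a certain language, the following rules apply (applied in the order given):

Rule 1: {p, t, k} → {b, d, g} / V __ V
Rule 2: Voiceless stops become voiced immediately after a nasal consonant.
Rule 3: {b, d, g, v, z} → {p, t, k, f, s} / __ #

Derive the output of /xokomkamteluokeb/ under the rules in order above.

xogomgamdeluogep

Rule 1 (intervocalic voicing): /k/ is a voiceless stop between vowels /o/ and /o/, so it voices to [g]. /k/ is a voiceless stop between vowels /o/ and /e/, so it voices to [g]. /xokomkamteluokeb/ → xogomkamteluogeb.
Rule 2 (post-nasal voicing): /k/ is a voiceless stop immediately after the nasal /m/, so it voices to [g]. /t/ is a voiceless stop immediately after the nasal /m/, so it voices to [d]. /xogomkamteluogeb/ → xogomgamdeluogeb.
Rule 3 (final devoicing): /b/ is a voiced obstruent in word-final position, so it devoices to [p]. /xogomgamdeluogeb/ → xogomgamdeluogep.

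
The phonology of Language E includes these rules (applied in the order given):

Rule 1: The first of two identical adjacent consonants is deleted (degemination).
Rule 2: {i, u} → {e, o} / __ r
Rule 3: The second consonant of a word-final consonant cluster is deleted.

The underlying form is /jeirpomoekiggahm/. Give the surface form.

jeerpomoekigah

Rule 1 (degemination): /gg/ is a geminate; the first /g/ deletes. /jeirpomoekiggahm/ → jeirpomoekigahm.
Rule 2 (pre-rhotic lowering): /i/ is a high vowel immediately before /r/, so it lowers to [e]. /jeirpomoekigahm/ → jeerpomoekigahm.
Rule 3 (final cluster simplification): /m/ is the second consonant of a word-final cluster /hm/, so it deletes. /jeerpomoekigahm/ → jeerpomoekigah.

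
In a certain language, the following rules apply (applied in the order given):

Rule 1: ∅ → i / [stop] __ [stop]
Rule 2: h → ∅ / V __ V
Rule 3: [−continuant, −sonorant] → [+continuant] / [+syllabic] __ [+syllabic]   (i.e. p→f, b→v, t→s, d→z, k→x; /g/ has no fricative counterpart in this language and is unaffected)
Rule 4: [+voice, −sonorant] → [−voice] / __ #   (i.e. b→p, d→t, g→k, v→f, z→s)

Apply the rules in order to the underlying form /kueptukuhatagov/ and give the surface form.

Rule 1 (stop-cluster i-epenthesis): /p/ and /t/ form a stop–stop cluster, so [i] is inserted between them. /kueptukuhatagov/ → kuepitukuhatagov.
Rule 2 (intervocalic h-deletion): /h/ occurs between vowels /u/ and /a/, so it deletes. /kuepitukuhatagov/ → kuepitukuatagov.
Rule 3 (intervocalic spirantization): /p/ is a stop between vowels /e/ and /i/, so it spirantizes to the fricative [f]. /t/ is a stop between vowels /i/ and /u/, so it spirantizes to the fricative [s]. /k/ is a stop between vowels /u/ and /u/, so it spirantizes to the fricative [x]. /t/ is a stop between vowels /a/ and /a/, so it spirantizes to the fricative [s]. /kuepitukuatagov/ → kuefisuxuasagov.
Rule 4 (final devoicing): /v/ is a voiced obstruent in word-final position, so it devoices to [f]. /kuefisuxuasagov/ → kuefisuxuasagof.

kuefisuxuasagof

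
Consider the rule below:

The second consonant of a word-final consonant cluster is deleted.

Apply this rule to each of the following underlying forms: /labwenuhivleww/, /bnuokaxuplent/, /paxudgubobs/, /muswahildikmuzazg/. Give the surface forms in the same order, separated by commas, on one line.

/labwenuhivleww/: /w/ is the second consonant of a word-final cluster /ww/, so it deletes. → [labwenuhivlew].
/bnuokaxuplent/: /t/ is the second consonant of a word-final cluster /nt/, so it deletes. → [bnuokaxuplen].
/paxudgubobs/: /s/ is the second consonant of a word-final cluster /bs/, so it deletes. → [paxudgubob].
/muswahildikmuzazg/: /g/ is the second consonant of a word-final cluster /zg/, so it deletes. → [muswahildikmuzaz].

labwenuhivlew, bnuokaxuplen, paxudgubob, muswahildikmuzaz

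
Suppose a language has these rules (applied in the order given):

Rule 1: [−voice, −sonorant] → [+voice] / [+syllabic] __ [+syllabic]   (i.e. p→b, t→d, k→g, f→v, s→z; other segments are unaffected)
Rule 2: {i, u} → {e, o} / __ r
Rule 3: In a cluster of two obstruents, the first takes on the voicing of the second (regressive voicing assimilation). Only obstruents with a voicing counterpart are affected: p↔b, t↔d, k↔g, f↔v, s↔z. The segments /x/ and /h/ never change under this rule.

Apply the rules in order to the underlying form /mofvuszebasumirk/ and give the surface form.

Rule 1 (intervocalic voicing): /s/ is a voiceless obstruent between vowels /a/ and /u/, so it voices to [z]. /mofvuszebasumirk/ → mofvuszebazumirk.
Rule 2 (pre-rhotic lowering): /i/ is a high vowel immediately before /r/, so it lowers to [e]. /mofvuszebazumirk/ → mofvuszebazumerk.
Rule 3 (regressive voicing assimilation): /f/ precedes the voiced obstruent /v/, so it voices to [v] by assimilation. /s/ precedes the voiced obstruent /z/, so it voices to [z] by assimilation. /mofvuszebazumerk/ → movvuzzebazumerk.

movvuzzebazumerk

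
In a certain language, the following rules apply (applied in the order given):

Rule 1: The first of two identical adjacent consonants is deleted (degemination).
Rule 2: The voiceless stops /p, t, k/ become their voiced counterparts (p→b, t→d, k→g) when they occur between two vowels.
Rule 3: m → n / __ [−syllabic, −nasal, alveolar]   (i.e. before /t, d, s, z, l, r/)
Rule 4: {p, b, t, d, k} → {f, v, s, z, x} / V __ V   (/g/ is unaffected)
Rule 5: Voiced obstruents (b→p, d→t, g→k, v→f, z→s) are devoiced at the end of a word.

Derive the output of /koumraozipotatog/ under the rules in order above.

kounraozivozazok

Rule 1 (degemination): no segment meets the environment; /koumraozipotatog/ is unchanged.
Rule 2 (intervocalic voicing): /p/ is a voiceless stop between vowels /i/ and /o/, so it voices to [b]. /t/ is a voiceless stop between vowels /o/ and /a/, so it voices to [d]. /t/ is a voiceless stop between vowels /a/ and /o/, so it voices to [d]. /koumraozipotatog/ → koumraozibodadog.
Rule 3 (nasal place assimilation): /m/ precedes the alveolar consonant /r/, so it assimilates in place to [n]. /koumraozibodadog/ → kounraozibodadog.
Rule 4 (intervocalic spirantization): /b/ is a stop between vowels /i/ and /o/, so it spirantizes to the fricative [v]. /d/ is a stop between vowels /o/ and /a/, so it spirantizes to the fricative [z]. /d/ is a stop between vowels /a/ and /o/, so it spirantizes to the fricative [z]. /kounraozibodadog/ → kounraozivozazog.
Rule 5 (final devoicing): /g/ is a voiced obstruent in word-final position, so it devoices to [k]. /kounraozivozazog/ → kounraozivozazok.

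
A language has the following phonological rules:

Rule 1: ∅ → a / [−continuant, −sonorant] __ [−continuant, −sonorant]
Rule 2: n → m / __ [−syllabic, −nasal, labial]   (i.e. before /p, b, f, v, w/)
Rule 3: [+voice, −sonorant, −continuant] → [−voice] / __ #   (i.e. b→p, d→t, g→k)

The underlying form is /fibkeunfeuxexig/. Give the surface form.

Rule 1 (stop-cluster a-epenthesis): /b/ and /k/ form a stop–stop cluster, so [a] is inserted between them. /fibkeunfeuxexig/ → fibakeunfeuxexig.
Rule 2 (nasal place assimilation): /n/ precedes the labial consonant /f/, so it assimilates in place to [m]. /fibakeunfeuxexig/ → fibakeumfeuxexig.
Rule 3 (final devoicing): /g/ is a voiced stop in word-final position, so it devoices to [k]. /fibakeumfeuxexig/ → fibakeumfeuxexik.

fibakeumfeuxexik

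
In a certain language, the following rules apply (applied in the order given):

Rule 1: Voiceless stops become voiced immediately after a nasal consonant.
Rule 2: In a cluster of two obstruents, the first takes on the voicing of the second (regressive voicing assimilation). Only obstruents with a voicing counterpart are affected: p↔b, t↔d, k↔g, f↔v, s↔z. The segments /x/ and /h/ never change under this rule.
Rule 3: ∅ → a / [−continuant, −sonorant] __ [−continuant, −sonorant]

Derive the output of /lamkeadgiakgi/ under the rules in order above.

Rule 1 (post-nasal voicing): /k/ is a voiceless stop immediately after the nasal /m/, so it voices to [g]. /lamkeadgiakgi/ → lamgeadgiakgi.
Rule 2 (regressive voicing assimilation): /k/ precedes the voiced obstruent /g/, so it voices to [g] by assimilation. /lamgeadgiakgi/ → lamgeadgiaggi.
Rule 3 (stop-cluster a-epenthesis): /d/ and /g/ form a stop–stop cluster, so [a] is inserted between them. /g/ and /g/ form a stop–stop cluster, so [a] is inserted between them. /lamgeadgiaggi/ → lamgeadagiagagi.

lamgeadagiagagi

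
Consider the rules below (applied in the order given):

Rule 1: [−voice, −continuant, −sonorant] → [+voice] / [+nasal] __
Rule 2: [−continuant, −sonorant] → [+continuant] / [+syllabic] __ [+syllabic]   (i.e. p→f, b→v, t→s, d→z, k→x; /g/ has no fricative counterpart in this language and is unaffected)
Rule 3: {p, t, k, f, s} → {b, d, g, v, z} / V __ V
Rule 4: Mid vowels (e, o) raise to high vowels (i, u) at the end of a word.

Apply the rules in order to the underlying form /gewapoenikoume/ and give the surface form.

gewavoenixoumi

Rule 1 (post-nasal voicing): no segment meets the environment; /gewapoenikoume/ is unchanged.
Rule 2 (intervocalic spirantization): /p/ is a stop between vowels /a/ and /o/, so it spirantizes to the fricative [f]. /k/ is a stop between vowels /i/ and /o/, so it spirantizes to the fricative [x]. /gewapoenikoume/ → gewafoenixoume.
Rule 3 (intervocalic voicing): /f/ is a voiceless obstruent between vowels /a/ and /o/, so it voices to [v]. /gewafoenixoume/ → gewavoenixoume.
Rule 4 (final vowel raising): /e/ is a mid vowel in word-final position, so it raises to [i]. /gewavoenixoume/ → gewavoenixoumi.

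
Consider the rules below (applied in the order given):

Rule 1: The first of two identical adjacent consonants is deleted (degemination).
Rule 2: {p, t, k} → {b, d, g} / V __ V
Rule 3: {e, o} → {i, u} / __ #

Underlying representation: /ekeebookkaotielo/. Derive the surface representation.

Rule 1 (degemination): /kk/ is a geminate; the first /k/ deletes. /ekeebookkaotielo/ → ekeebookaotielo.
Rule 2 (intervocalic voicing): /k/ is a voiceless stop between vowels /e/ and /e/, so it voices to [g]. /k/ is a voiceless stop between vowels /o/ and /a/, so it voices to [g]. /t/ is a voiceless stop between vowels /o/ and /i/, so it voices to [d]. /ekeebookaotielo/ → egeeboogaodielo.
Rule 3 (final vowel raising): /o/ is a mid vowel in word-final position, so it raises to [u]. /egeeboogaodielo/ → egeeboogaodielu.

egeeboogaodielu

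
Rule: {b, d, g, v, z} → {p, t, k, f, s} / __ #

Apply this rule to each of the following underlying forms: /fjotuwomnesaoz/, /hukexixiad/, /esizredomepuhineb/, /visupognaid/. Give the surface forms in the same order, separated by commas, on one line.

fjotuwomnesaos, hukexixiat, esizredomepuhinep, visupognait

/fjotuwomnesaoz/: /z/ is a voiced obstruent in word-final position, so it devoices to [s]. → [fjotuwomnesaos].
/hukexixiad/: /d/ is a voiced obstruent in word-final position, so it devoices to [t]. → [hukexixiat].
/esizredomepuhineb/: /b/ is a voiced obstruent in word-final position, so it devoices to [p]. → [esizredomepuhinep].
/visupognaid/: /d/ is a voiced obstruent in word-final position, so it devoices to [t]. → [visupognait].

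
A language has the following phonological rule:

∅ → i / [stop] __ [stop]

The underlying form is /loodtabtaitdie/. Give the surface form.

looditabitaitidie

/d/ and /t/ form a stop–stop cluster, so [i] is inserted between them.
/b/ and /t/ form a stop–stop cluster, so [i] is inserted between them.
/t/ and /d/ form a stop–stop cluster, so [i] is inserted between them.
Surface form: [looditabitaitidie].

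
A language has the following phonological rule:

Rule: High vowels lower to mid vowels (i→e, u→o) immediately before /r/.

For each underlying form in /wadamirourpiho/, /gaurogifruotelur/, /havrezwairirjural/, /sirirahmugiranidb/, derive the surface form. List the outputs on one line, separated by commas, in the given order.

wadameroorpiho, gaorogifruotelor, havrezwaererjoral, sererahmugeranidb

/wadamirourpiho/: /i/ is a high vowel immediately before /r/, so it lowers to [e]. /u/ is a high vowel immediately before /r/, so it lowers to [o]. → [wadameroorpiho].
/gaurogifruotelur/: /u/ is a high vowel immediately before /r/, so it lowers to [o]. /u/ is a high vowel immediately before /r/, so it lowers to [o]. → [gaorogifruotelor].
/havrezwairirjural/: /i/ is a high vowel immediately before /r/, so it lowers to [e]. /i/ is a high vowel immediately before /r/, so it lowers to [e]. /u/ is a high vowel immediately before /r/, so it lowers to [o]. → [havrezwaererjoral].
/sirirahmugiranidb/: /i/ is a high vowel immediately before /r/, so it lowers to [e]. /i/ is a high vowel immediately before /r/, so it lowers to [e]. /i/ is a high vowel immediately before /r/, so it lowers to [e]. → [sererahmugeranidb].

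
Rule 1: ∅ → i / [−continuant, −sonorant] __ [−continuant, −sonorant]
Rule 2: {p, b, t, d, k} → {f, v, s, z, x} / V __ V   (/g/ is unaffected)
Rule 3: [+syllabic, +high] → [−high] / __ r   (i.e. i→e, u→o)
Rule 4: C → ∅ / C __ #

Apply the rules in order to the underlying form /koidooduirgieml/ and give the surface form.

Rule 1 (stop-cluster i-epenthesis): no segment meets the environment; /koidooduirgieml/ is unchanged.
Rule 2 (intervocalic spirantization): /d/ is a stop between vowels /i/ and /o/, so it spirantizes to the fricative [z]. /d/ is a stop between vowels /o/ and /u/, so it spirantizes to the fricative [z]. /koidooduirgieml/ → koizoozuirgieml.
Rule 3 (pre-rhotic lowering): /i/ is a high vowel immediately before /r/, so it lowers to [e]. /koizoozuirgieml/ → koizoozuergieml.
Rule 4 (final cluster simplification): /l/ is the second consonant of a word-final cluster /ml/, so it deletes. /koizoozuergieml/ → koizoozuergiem.

koizoozuergiem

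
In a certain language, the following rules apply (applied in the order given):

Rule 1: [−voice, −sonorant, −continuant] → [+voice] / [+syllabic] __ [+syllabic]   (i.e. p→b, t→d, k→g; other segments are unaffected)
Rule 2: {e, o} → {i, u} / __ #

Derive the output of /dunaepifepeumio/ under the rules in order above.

Rule 1 (intervocalic voicing): /p/ is a voiceless stop between vowels /e/ and /i/, so it voices to [b]. /p/ is a voiceless stop between vowels /e/ and /e/, so it voices to [b]. /dunaepifepeumio/ → dunaebifebeumio.
Rule 2 (final vowel raising): /o/ is a mid vowel in word-final position, so it raises to [u]. /dunaebifebeumio/ → dunaebifebeumiu.

dunaebifebeumiu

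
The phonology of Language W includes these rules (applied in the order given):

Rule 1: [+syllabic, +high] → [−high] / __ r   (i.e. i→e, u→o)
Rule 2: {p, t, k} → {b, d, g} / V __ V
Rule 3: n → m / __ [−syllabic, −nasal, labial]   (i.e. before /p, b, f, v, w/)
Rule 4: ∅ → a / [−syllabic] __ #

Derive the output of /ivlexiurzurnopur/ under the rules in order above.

ivlexiorzornobora

Rule 1 (pre-rhotic lowering): /u/ is a high vowel immediately before /r/, so it lowers to [o]. /u/ is a high vowel immediately before /r/, so it lowers to [o]. /u/ is a high vowel immediately before /r/, so it lowers to [o]. /ivlexiurzurnopur/ → ivlexiorzornopor.
Rule 2 (intervocalic voicing): /p/ is a voiceless stop between vowels /o/ and /o/, so it voices to [b]. /ivlexiorzornopor/ → ivlexiorzornobor.
Rule 3 (nasal place assimilation): no segment meets the environment; /ivlexiorzornobor/ is unchanged.
Rule 4 (final a-epenthesis): the form ends in the consonant /r/, so [a] is inserted word-finally. /ivlexiorzornobor/ → ivlexiorzornobora.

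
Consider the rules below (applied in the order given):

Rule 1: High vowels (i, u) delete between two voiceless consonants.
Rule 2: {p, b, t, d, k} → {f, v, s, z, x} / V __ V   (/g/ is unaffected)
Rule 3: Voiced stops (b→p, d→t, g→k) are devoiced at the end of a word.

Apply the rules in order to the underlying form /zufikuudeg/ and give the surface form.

Rule 1 (high vowel syncope): /i/ is a high vowel flanked by voiceless consonants /f/ and /k/, so it deletes. /zufikuudeg/ → zufkuudeg.
Rule 2 (intervocalic spirantization): /d/ is a stop between vowels /u/ and /e/, so it spirantizes to the fricative [z]. /zufkuudeg/ → zufkuuzeg.
Rule 3 (final devoicing): /g/ is a voiced stop in word-final position, so it devoices to [k]. /zufkuuzeg/ → zufkuuzek.

zufkuuzek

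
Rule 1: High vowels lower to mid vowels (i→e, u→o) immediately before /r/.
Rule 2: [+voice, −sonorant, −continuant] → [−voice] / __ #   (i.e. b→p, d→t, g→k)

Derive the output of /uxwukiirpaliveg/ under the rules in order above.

Rule 1 (pre-rhotic lowering): /i/ is a high vowel immediately before /r/, so it lowers to [e]. /uxwukiirpaliveg/ → uxwukierpaliveg.
Rule 2 (final devoicing): /g/ is a voiced stop in word-final position, so it devoices to [k]. /uxwukierpaliveg/ → uxwukierpalivek.

uxwukierpalivek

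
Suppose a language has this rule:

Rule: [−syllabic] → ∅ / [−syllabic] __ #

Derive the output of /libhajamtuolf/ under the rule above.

/f/ is the second consonant of a word-final cluster /lf/, so it deletes.
The other instances of /l/, /b/, /h/, /j/, /m/, /t/ do not occur in the required environment and remain unchanged.
Surface form: [libhajamtuol].

libhajamtuol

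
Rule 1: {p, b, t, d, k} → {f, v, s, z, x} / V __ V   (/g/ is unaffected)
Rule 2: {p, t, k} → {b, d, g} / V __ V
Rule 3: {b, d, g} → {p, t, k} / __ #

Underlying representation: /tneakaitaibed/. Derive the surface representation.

tneaxaisaivet

Rule 1 (intervocalic spirantization): /k/ is a stop between vowels /a/ and /a/, so it spirantizes to the fricative [x]. /t/ is a stop between vowels /i/ and /a/, so it spirantizes to the fricative [s]. /b/ is a stop between vowels /i/ and /e/, so it spirantizes to the fricative [v]. /tneakaitaibed/ → tneaxaisaived.
Rule 2 (intervocalic voicing): no segment meets the environment; /tneaxaisaived/ is unchanged.
Rule 3 (final devoicing): /d/ is a voiced stop in word-final position, so it devoices to [t]. /tneaxaisaived/ → tneaxaisaivet.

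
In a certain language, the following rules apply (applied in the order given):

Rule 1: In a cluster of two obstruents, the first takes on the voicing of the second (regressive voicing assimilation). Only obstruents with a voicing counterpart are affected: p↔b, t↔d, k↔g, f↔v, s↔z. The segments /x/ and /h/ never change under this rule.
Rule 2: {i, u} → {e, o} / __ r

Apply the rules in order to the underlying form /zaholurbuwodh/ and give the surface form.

zaholorbuwoth

Rule 1 (regressive voicing assimilation): /d/ precedes the voiceless obstruent /h/, so it devoices to [t] by assimilation. /zaholurbuwodh/ → zaholurbuwoth.
Rule 2 (pre-rhotic lowering): /u/ is a high vowel immediately before /r/, so it lowers to [o]. /zaholurbuwoth/ → zaholorbuwoth.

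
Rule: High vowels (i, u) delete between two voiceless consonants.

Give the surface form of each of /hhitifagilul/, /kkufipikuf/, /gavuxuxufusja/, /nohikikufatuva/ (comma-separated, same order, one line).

hhtfagilul, kkfpkf, gavuxxfsja, nohkkfatuva

/hhitifagilul/: /i/ is a high vowel flanked by voiceless consonants /h/ and /t/, so it deletes. /i/ is a high vowel flanked by voiceless consonants /t/ and /f/, so it deletes. → [hhtfagilul].
/kkufipikuf/: /u/ is a high vowel flanked by voiceless consonants /k/ and /f/, so it deletes. /i/ is a high vowel flanked by voiceless consonants /f/ and /p/, so it deletes. /i/ is a high vowel flanked by voiceless consonants /p/ and /k/, so it deletes. /u/ is a high vowel flanked by voiceless consonants /k/ and /f/, so it deletes. → [kkfpkf].
/gavuxuxufusja/: /u/ is a high vowel flanked by voiceless consonants /x/ and /x/, so it deletes. /u/ is a high vowel flanked by voiceless consonants /x/ and /f/, so it deletes. /u/ is a high vowel flanked by voiceless consonants /f/ and /s/, so it deletes. → [gavuxxfsja].
/nohikikufatuva/: /i/ is a high vowel flanked by voiceless consonants /h/ and /k/, so it deletes. /i/ is a high vowel flanked by voiceless consonants /k/ and /k/, so it deletes. /u/ is a high vowel flanked by voiceless consonants /k/ and /f/, so it deletes. → [nohkkfatuva].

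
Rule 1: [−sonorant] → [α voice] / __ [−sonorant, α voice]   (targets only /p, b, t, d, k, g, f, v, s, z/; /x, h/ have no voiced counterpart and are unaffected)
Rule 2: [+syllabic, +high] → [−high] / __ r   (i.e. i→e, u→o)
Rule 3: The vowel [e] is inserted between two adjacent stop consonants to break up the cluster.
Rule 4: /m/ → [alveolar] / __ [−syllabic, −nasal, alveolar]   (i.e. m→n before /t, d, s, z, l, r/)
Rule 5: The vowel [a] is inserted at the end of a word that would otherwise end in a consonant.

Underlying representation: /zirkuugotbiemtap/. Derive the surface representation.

zerkuugodebientapa

Rule 1 (regressive voicing assimilation): /t/ precedes the voiced obstruent /b/, so it voices to [d] by assimilation. /zirkuugotbiemtap/ → zirkuugodbiemtap.
Rule 2 (pre-rhotic lowering): /i/ is a high vowel immediately before /r/, so it lowers to [e]. /zirkuugodbiemtap/ → zerkuugodbiemtap.
Rule 3 (stop-cluster e-epenthesis): /d/ and /b/ form a stop–stop cluster, so [e] is inserted between them. /zerkuugodbiemtap/ → zerkuugodebiemtap.
Rule 4 (nasal place assimilation): /m/ precedes the alveolar consonant /t/, so it assimilates in place to [n]. /zerkuugodebiemtap/ → zerkuugodebientap.
Rule 5 (final a-epenthesis): the form ends in the consonant /p/, so [a] is inserted word-finally. /zerkuugodebientap/ → zerkuugodebientapa.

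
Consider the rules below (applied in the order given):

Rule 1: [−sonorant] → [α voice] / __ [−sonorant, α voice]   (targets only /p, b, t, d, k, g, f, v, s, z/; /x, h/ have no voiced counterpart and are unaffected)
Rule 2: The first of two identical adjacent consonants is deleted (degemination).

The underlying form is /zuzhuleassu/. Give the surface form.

zushuleasu

Rule 1 (regressive voicing assimilation): /z/ precedes the voiceless obstruent /h/, so it devoices to [s] by assimilation. /zuzhuleassu/ → zushuleassu.
Rule 2 (degemination): /ss/ is a geminate; the first /s/ deletes. /zushuleassu/ → zushuleasu.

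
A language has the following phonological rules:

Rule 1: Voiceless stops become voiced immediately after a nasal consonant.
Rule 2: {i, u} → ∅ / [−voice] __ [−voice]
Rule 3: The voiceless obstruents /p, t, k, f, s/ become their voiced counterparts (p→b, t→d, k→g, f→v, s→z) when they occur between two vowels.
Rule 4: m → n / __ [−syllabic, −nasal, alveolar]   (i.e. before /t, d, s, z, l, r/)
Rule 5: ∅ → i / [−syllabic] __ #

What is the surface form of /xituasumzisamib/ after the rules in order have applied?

xtuazunzizamibi

Rule 1 (post-nasal voicing): no segment meets the environment; /xituasumzisamib/ is unchanged.
Rule 2 (high vowel syncope): /i/ is a high vowel flanked by voiceless consonants /x/ and /t/, so it deletes. /xituasumzisamib/ → xtuasumzisamib.
Rule 3 (intervocalic voicing): /s/ is a voiceless obstruent between vowels /a/ and /u/, so it voices to [z]. /s/ is a voiceless obstruent between vowels /i/ and /a/, so it voices to [z]. /xtuasumzisamib/ → xtuazumzizamib.
Rule 4 (nasal place assimilation): /m/ precedes the alveolar consonant /z/, so it assimilates in place to [n]. /xtuazumzizamib/ → xtuazunzizamib.
Rule 5 (final i-epenthesis): the form ends in the consonant /b/, so [i] is inserted word-finally. /xtuazunzizamib/ → xtuazunzizamibi.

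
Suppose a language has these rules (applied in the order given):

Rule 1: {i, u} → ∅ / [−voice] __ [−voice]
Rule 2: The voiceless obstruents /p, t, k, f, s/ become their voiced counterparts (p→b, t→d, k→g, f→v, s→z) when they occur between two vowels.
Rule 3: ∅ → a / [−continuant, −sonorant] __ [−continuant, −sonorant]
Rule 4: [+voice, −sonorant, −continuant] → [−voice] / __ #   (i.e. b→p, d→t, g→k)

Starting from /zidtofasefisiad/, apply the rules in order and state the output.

Rule 1 (high vowel syncope): /i/ is a high vowel flanked by voiceless consonants /f/ and /s/, so it deletes. /zidtofasefisiad/ → zidtofasefsiad.
Rule 2 (intervocalic voicing): /f/ is a voiceless obstruent between vowels /o/ and /a/, so it voices to [v]. /s/ is a voiceless obstruent between vowels /a/ and /e/, so it voices to [z]. /zidtofasefsiad/ → zidtovazefsiad.
Rule 3 (stop-cluster a-epenthesis): /d/ and /t/ form a stop–stop cluster, so [a] is inserted between them. /zidtovazefsiad/ → zidatovazefsiad.
Rule 4 (final devoicing): /d/ is a voiced stop in word-final position, so it devoices to [t]. /zidatovazefsiad/ → zidatovazefsiat.

zidatovazefsiat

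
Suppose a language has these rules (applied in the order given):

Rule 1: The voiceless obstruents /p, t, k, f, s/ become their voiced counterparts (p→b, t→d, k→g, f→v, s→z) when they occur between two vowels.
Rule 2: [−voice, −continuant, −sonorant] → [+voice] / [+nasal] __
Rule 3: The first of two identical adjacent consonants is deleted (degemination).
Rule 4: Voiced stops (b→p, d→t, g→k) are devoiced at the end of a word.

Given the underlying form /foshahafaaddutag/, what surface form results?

foshahavaadudak

Rule 1 (intervocalic voicing): /f/ is a voiceless obstruent between vowels /a/ and /a/, so it voices to [v]. /t/ is a voiceless obstruent between vowels /u/ and /a/, so it voices to [d]. /foshahafaaddutag/ → foshahavaaddudag.
Rule 2 (post-nasal voicing): no segment meets the environment; /foshahavaaddudag/ is unchanged.
Rule 3 (degemination): /dd/ is a geminate; the first /d/ deletes. /foshahavaaddudag/ → foshahavaadudag.
Rule 4 (final devoicing): /g/ is a voiced stop in word-final position, so it devoices to [k]. /foshahavaadudag/ → foshahavaadudak.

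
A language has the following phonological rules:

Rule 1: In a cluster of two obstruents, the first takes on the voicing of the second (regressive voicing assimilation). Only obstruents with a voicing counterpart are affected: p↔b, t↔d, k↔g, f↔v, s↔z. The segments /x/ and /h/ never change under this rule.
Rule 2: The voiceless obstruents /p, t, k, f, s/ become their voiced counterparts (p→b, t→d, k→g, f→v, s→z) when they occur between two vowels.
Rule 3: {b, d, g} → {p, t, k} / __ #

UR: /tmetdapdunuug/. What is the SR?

Rule 1 (regressive voicing assimilation): /t/ precedes the voiced obstruent /d/, so it voices to [d] by assimilation. /p/ precedes the voiced obstruent /d/, so it voices to [b] by assimilation. /tmetdapdunuug/ → tmeddabdunuug.
Rule 2 (intervocalic voicing): no segment meets the environment; /tmeddabdunuug/ is unchanged.
Rule 3 (final devoicing): /g/ is a voiced stop in word-final position, so it devoices to [k]. /tmeddabdunuug/ → tmeddabdunuuk.

tmeddabdunuuk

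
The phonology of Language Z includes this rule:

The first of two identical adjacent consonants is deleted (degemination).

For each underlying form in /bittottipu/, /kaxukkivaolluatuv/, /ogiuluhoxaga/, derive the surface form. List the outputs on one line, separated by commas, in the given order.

/bittottipu/: /tt/ is a geminate; the first /t/ deletes. /tt/ is a geminate; the first /t/ deletes. → [bitotipu].
/kaxukkivaolluatuv/: /kk/ is a geminate; the first /k/ deletes. /ll/ is a geminate; the first /l/ deletes. → [kaxukivaoluatuv].
/ogiuluhoxaga/: the rule's environment is not met; surfaces unchanged as [ogiuluhoxaga].

bitotipu, kaxukivaoluatuv, ogiuluhoxaga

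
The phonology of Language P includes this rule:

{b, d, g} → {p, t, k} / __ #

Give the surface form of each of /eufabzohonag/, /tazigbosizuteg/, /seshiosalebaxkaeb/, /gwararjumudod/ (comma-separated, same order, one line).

/eufabzohonag/: /g/ is a voiced stop in word-final position, so it devoices to [k]. → [eufabzohonak].
/tazigbosizuteg/: /g/ is a voiced stop in word-final position, so it devoices to [k]. → [tazigbosizutek].
/seshiosalebaxkaeb/: /b/ is a voiced stop in word-final position, so it devoices to [p]. → [seshiosalebaxkaep].
/gwararjumudod/: /d/ is a voiced stop in word-final position, so it devoices to [t]. → [gwararjumudot].

eufabzohonak, tazigbosizutek, seshiosalebaxkaep, gwararjumudot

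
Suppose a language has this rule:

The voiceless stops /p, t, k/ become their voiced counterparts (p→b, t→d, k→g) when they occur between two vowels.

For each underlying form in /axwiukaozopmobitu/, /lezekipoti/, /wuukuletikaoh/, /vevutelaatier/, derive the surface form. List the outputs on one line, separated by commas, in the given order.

axwiugaozopmobidu, lezegibodi, wuuguledigaoh, vevudelaadier

/axwiukaozopmobitu/: /k/ is a voiceless stop between vowels /u/ and /a/, so it voices to [g]. /t/ is a voiceless stop between vowels /i/ and /u/, so it voices to [d]. → [axwiugaozopmobidu].
/lezekipoti/: /k/ is a voiceless stop between vowels /e/ and /i/, so it voices to [g]. /p/ is a voiceless stop between vowels /i/ and /o/, so it voices to [b]. /t/ is a voiceless stop between vowels /o/ and /i/, so it voices to [d]. → [lezegibodi].
/wuukuletikaoh/: /k/ is a voiceless stop between vowels /u/ and /u/, so it voices to [g]. /t/ is a voiceless stop between vowels /e/ and /i/, so it voices to [d]. /k/ is a voiceless stop between vowels /i/ and /a/, so it voices to [g]. → [wuuguledigaoh].
/vevutelaatier/: /t/ is a voiceless stop between vowels /u/ and /e/, so it voices to [d]. /t/ is a voiceless stop between vowels /a/ and /i/, so it voices to [d]. → [vevudelaadier].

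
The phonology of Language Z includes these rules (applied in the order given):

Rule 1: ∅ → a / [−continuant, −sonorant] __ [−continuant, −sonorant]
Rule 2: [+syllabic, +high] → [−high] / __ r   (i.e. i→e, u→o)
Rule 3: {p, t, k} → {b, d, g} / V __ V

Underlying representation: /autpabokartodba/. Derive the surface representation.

audababogartodaba

Rule 1 (stop-cluster a-epenthesis): /t/ and /p/ form a stop–stop cluster, so [a] is inserted between them. /d/ and /b/ form a stop–stop cluster, so [a] is inserted between them. /autpabokartodba/ → autapabokartodaba.
Rule 2 (pre-rhotic lowering): no segment meets the environment; /autapabokartodaba/ is unchanged.
Rule 3 (intervocalic voicing): /t/ is a voiceless stop between vowels /u/ and /a/, so it voices to [d]. /p/ is a voiceless stop between vowels /a/ and /a/, so it voices to [b]. /k/ is a voiceless stop between vowels /o/ and /a/, so it voices to [g]. /autapabokartodaba/ → audababogartodaba.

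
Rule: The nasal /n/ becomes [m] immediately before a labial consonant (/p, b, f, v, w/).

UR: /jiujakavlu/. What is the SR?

No segment of /jiujakavlu/ meets the structural description of the rule, so the form surfaces unchanged.

jiujakavlu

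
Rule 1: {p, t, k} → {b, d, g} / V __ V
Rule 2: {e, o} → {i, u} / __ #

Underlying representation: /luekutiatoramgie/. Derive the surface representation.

luegudiadoramgii

Rule 1 (intervocalic voicing): /k/ is a voiceless stop between vowels /e/ and /u/, so it voices to [g]. /t/ is a voiceless stop between vowels /u/ and /i/, so it voices to [d]. /t/ is a voiceless stop between vowels /a/ and /o/, so it voices to [d]. /luekutiatoramgie/ → luegudiadoramgie.
Rule 2 (final vowel raising): /e/ is a mid vowel in word-final position, so it raises to [i]. /luegudiadoramgie/ → luegudiadoramgii.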